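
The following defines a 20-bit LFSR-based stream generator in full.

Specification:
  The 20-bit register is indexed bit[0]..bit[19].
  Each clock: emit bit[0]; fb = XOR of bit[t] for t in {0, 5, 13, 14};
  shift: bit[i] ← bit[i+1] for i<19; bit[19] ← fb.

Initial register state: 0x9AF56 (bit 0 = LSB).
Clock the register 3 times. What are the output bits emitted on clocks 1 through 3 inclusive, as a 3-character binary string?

reg_0 = 0x9AF56
clock 1: out=0, reg = 0xCD7AB
clock 2: out=1, reg = 0xE6BD5
clock 3: out=1, reg = 0xF35EA

011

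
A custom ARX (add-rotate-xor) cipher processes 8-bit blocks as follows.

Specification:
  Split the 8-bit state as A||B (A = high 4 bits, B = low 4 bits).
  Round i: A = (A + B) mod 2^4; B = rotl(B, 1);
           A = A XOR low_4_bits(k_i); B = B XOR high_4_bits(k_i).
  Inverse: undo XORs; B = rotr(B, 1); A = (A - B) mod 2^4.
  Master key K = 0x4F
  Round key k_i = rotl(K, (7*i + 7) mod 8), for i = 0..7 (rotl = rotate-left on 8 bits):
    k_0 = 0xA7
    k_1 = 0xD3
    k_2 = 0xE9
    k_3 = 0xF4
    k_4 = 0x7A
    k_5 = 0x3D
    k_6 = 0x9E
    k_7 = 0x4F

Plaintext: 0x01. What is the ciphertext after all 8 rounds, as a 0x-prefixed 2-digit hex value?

s_0 = plaintext = 0x01
s_1 = Round(s_0, k_0) = 0x68
s_2 = Round(s_1, k_1) = 0xDC
s_3 = Round(s_2, k_2) = 0x07
s_4 = Round(s_3, k_3) = 0x31
s_5 = Round(s_4, k_4) = 0xE5
s_6 = Round(s_5, k_5) = 0xE9
s_7 = Round(s_6, k_6) = 0x9A
s_8 = Round(s_7, k_7) = 0xC1

0xC1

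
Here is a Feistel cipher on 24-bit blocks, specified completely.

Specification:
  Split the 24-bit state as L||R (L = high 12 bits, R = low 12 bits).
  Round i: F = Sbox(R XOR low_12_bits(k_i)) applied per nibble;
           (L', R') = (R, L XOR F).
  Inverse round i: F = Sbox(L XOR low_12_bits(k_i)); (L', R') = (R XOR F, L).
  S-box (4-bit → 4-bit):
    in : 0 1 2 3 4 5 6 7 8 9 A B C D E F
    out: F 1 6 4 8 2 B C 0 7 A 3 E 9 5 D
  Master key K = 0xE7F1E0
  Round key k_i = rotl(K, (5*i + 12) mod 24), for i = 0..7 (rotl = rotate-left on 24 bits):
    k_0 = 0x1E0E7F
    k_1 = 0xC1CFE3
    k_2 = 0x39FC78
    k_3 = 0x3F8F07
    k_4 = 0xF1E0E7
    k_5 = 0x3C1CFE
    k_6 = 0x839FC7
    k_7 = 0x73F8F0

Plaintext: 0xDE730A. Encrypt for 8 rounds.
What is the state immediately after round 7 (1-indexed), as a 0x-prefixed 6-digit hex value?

0xD2BA64

s_0 = plaintext = 0xDE730A
s_1 = Round(s_0, k_0) = 0x30A425
s_2 = Round(s_1, k_1) = 0x4250E1
s_3 = Round(s_2, k_2) = 0x0E1A52
s_4 = Round(s_3, k_3) = 0xA522C3
s_5 = Round(s_4, k_4) = 0x2C3C3A
s_6 = Round(s_5, k_5) = 0xC3AD2B
s_7 = Round(s_6, k_6) = 0xD2BA64
s_8 = Round(s_7, k_7) = 0xA64B53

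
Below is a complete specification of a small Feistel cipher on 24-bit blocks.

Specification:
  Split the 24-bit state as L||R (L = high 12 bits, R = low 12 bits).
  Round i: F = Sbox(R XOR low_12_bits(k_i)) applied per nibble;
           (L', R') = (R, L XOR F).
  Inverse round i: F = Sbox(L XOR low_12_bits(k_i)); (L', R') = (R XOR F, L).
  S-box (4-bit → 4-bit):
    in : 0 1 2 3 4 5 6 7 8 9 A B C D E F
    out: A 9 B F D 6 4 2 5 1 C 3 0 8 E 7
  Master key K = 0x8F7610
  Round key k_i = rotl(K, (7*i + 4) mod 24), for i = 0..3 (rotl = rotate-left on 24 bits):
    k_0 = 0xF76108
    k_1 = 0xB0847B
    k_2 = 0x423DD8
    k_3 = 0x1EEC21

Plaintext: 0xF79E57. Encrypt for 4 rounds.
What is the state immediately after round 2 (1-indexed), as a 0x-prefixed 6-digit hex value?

s_0 = plaintext = 0xF79E57
s_1 = Round(s_0, k_0) = 0xE5781E
s_2 = Round(s_1, k_1) = 0x81EE11
s_3 = Round(s_2, k_2) = 0xE1171F
s_4 = Round(s_3, k_3) = 0x71FDEF

0x81EE11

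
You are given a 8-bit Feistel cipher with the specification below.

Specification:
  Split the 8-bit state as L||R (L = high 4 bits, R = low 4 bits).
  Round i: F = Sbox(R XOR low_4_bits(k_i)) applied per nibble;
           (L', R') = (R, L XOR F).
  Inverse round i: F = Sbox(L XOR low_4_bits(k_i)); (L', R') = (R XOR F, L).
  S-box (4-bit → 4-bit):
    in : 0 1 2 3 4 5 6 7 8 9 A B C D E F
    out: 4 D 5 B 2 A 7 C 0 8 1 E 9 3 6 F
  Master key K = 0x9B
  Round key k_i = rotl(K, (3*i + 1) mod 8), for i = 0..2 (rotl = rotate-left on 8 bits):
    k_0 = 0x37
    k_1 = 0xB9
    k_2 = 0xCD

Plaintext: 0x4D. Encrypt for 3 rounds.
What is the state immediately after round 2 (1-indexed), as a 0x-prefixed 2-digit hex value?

0x54

s_0 = plaintext = 0x4D
s_1 = Round(s_0, k_0) = 0xD5
s_2 = Round(s_1, k_1) = 0x54
s_3 = Round(s_2, k_2) = 0x4D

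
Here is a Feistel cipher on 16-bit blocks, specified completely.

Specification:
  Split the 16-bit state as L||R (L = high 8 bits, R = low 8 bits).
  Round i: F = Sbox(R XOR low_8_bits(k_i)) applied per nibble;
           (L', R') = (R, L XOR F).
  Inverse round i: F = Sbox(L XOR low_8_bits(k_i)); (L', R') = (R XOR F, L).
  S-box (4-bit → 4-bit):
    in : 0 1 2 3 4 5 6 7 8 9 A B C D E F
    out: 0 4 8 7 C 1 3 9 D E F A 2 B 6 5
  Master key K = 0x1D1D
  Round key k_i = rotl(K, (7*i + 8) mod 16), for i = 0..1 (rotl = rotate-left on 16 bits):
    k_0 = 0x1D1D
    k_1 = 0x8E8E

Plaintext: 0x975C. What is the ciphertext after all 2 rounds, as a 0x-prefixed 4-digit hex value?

0x53E7

s_0 = plaintext = 0x975C
s_1 = Round(s_0, k_0) = 0x5C53
s_2 = Round(s_1, k_1) = 0x53E7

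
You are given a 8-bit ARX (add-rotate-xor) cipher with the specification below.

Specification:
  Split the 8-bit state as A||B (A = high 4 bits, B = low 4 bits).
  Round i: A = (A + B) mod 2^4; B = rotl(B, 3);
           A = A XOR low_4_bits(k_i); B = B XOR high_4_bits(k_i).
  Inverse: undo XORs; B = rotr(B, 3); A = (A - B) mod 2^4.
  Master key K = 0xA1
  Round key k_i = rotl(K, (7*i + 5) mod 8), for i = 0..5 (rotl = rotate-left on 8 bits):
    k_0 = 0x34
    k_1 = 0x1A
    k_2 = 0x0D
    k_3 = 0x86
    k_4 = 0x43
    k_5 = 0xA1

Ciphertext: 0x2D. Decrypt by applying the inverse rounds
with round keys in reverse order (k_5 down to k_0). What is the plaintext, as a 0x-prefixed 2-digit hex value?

s_0 = ciphertext = 0x2D
s_1 = InvRound(s_0, k_5) = 0x5E
s_2 = InvRound(s_1, k_4) = 0x15
s_3 = InvRound(s_2, k_3) = 0xCB
s_4 = InvRound(s_3, k_2) = 0xA7
s_5 = InvRound(s_4, k_1) = 0x4C
s_6 = InvRound(s_5, k_0) = 0x1F

0x1F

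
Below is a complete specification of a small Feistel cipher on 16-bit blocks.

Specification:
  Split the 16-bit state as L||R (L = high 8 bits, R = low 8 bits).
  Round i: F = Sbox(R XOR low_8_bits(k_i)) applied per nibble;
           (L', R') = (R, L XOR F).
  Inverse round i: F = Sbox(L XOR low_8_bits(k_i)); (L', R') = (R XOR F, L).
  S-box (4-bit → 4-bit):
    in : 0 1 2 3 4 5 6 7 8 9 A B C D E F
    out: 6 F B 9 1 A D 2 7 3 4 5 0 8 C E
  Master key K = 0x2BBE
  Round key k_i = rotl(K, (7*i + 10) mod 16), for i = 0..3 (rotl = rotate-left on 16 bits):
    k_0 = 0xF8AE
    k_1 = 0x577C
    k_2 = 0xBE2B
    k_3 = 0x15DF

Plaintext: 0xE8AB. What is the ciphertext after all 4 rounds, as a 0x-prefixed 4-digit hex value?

0x523F

s_0 = plaintext = 0xE8AB
s_1 = Round(s_0, k_0) = 0xAB82
s_2 = Round(s_1, k_1) = 0x8247
s_3 = Round(s_2, k_2) = 0x4752
s_4 = Round(s_3, k_3) = 0x523F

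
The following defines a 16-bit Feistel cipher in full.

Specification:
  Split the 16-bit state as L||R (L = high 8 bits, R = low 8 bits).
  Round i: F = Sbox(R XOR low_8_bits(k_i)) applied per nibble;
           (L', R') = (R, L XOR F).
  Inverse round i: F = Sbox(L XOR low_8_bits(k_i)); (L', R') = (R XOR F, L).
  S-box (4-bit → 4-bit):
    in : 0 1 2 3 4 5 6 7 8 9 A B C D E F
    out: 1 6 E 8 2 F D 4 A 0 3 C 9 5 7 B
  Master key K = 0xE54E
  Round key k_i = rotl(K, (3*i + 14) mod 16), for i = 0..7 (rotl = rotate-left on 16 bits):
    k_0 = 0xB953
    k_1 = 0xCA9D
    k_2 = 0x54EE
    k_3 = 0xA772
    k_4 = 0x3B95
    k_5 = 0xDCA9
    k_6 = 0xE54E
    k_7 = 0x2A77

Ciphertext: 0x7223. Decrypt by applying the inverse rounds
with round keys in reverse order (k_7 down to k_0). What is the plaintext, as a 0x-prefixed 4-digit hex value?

0xEF73

s_0 = ciphertext = 0x7223
s_1 = InvRound(s_0, k_7) = 0x3C72
s_2 = InvRound(s_1, k_6) = 0x3C3C
s_3 = InvRound(s_2, k_5) = 0x333C
s_4 = InvRound(s_3, k_4) = 0x0133
s_5 = InvRound(s_4, k_3) = 0x7B01
s_6 = InvRound(s_5, k_2) = 0x0E7B
s_7 = InvRound(s_6, k_1) = 0x730E
s_8 = InvRound(s_7, k_0) = 0xEF73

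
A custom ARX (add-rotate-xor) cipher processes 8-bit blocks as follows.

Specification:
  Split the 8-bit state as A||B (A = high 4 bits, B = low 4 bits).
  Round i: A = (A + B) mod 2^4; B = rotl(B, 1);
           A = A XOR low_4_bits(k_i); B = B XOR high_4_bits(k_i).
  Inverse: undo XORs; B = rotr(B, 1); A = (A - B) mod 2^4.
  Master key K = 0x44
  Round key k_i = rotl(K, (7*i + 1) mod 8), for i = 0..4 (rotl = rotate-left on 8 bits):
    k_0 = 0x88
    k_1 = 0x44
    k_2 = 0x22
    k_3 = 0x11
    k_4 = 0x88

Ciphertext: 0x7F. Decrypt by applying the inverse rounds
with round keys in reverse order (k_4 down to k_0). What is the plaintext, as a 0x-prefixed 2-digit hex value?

s_0 = ciphertext = 0x7F
s_1 = InvRound(s_0, k_4) = 0x4B
s_2 = InvRound(s_1, k_3) = 0x05
s_3 = InvRound(s_2, k_2) = 0x7B
s_4 = InvRound(s_3, k_1) = 0x4F
s_5 = InvRound(s_4, k_0) = 0x1B

0x1B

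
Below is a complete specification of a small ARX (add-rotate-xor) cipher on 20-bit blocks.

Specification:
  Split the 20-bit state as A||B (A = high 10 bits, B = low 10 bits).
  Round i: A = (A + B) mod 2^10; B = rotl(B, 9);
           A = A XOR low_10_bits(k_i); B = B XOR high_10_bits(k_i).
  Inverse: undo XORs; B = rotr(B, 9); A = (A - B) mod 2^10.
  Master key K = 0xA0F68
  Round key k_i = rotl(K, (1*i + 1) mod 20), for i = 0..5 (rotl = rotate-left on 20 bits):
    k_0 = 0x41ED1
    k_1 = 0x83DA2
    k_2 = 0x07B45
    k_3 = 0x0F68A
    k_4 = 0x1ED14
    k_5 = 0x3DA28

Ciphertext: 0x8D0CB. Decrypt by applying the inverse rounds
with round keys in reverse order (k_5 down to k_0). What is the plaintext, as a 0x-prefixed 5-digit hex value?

s_0 = ciphertext = 0x8D0CB
s_1 = InvRound(s_0, k_5) = 0xE887A
s_2 = InvRound(s_1, k_4) = 0xAD002
s_3 = InvRound(s_2, k_3) = 0xF007E
s_4 = InvRound(s_3, k_2) = 0xF14C0
s_5 = InvRound(s_4, k_1) = 0x3219F
s_6 = InvRound(s_5, k_0) = 0x3A530

0x3A530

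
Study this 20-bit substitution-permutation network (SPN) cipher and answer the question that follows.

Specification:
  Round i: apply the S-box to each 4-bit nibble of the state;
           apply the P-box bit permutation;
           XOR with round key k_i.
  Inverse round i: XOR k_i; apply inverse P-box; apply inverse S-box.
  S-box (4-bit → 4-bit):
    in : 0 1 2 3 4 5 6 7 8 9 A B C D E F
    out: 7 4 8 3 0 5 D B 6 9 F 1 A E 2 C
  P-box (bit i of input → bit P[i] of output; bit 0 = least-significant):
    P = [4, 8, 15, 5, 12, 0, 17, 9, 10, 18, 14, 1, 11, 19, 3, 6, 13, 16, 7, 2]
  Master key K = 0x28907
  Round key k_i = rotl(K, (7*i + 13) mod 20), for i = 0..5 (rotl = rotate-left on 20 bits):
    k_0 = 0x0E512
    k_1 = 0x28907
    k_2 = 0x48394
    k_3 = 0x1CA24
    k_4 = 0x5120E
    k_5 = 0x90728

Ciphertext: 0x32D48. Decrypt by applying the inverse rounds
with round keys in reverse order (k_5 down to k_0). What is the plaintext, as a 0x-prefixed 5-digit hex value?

s_0 = ciphertext = 0x32D48
s_1 = InvRound(s_0, k_5) = 0xB74F2
s_2 = InvRound(s_1, k_4) = 0x6D0F9
s_3 = InvRound(s_2, k_3) = 0xD6EAB
s_4 = InvRound(s_3, k_2) = 0x706EA
s_5 = InvRound(s_4, k_1) = 0xD63CD
s_6 = InvRound(s_5, k_0) = 0xDD7C5

0xDD7C5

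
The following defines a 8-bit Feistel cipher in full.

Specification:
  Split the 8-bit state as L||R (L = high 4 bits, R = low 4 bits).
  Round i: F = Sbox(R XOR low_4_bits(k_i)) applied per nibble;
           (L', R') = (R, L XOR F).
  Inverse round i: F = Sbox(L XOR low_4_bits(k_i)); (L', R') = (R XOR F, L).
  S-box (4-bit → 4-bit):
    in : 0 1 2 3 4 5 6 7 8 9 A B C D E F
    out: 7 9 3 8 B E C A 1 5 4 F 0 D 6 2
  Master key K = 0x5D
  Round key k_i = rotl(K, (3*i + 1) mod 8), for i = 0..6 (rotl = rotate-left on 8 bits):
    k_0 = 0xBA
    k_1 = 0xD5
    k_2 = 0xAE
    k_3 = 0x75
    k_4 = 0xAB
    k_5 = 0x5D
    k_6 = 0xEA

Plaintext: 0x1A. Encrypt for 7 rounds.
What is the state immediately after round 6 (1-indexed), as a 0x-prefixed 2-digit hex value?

0xF9

s_0 = plaintext = 0x1A
s_1 = Round(s_0, k_0) = 0xA6
s_2 = Round(s_1, k_1) = 0x62
s_3 = Round(s_2, k_2) = 0x26
s_4 = Round(s_3, k_3) = 0x6A
s_5 = Round(s_4, k_4) = 0xAF
s_6 = Round(s_5, k_5) = 0xF9
s_7 = Round(s_6, k_6) = 0x97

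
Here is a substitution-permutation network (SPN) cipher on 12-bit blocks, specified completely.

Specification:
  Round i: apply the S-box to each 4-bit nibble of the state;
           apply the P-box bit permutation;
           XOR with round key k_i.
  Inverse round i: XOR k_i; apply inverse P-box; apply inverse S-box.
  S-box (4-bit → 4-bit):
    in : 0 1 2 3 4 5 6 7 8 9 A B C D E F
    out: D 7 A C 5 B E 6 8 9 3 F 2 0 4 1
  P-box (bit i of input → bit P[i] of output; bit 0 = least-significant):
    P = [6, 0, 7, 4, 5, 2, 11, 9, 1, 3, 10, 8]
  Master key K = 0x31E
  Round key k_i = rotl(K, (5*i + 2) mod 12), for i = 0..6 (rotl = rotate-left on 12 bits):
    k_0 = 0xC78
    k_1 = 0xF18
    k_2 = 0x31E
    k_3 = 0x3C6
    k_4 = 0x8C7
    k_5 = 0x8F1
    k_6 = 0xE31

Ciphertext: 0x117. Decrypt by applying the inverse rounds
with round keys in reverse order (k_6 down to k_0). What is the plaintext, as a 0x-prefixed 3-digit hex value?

s_0 = ciphertext = 0x117
s_1 = InvRound(s_0, k_6) = 0x0BD
s_2 = InvRound(s_1, k_5) = 0xC7F
s_3 = InvRound(s_2, k_4) = 0x7F3
s_4 = InvRound(s_3, k_3) = 0xEA2
s_5 = InvRound(s_4, k_2) = 0x613
s_6 = InvRound(s_5, k_1) = 0x5EC
s_7 = InvRound(s_6, k_0) = 0x873

0x873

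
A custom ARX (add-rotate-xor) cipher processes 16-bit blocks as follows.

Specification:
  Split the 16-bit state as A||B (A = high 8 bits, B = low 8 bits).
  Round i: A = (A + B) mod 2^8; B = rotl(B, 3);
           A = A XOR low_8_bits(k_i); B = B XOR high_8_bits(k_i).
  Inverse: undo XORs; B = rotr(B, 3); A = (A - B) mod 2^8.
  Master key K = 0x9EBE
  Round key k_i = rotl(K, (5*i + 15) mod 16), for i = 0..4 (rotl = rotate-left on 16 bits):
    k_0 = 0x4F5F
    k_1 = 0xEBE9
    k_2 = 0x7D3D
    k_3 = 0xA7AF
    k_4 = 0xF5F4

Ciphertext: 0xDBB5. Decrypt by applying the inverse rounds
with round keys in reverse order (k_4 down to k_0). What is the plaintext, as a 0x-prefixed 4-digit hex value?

0x4802

s_0 = ciphertext = 0xDBB5
s_1 = InvRound(s_0, k_4) = 0x2708
s_2 = InvRound(s_1, k_3) = 0x93F5
s_3 = InvRound(s_2, k_2) = 0x9D11
s_4 = InvRound(s_3, k_1) = 0x155F
s_5 = InvRound(s_4, k_0) = 0x4802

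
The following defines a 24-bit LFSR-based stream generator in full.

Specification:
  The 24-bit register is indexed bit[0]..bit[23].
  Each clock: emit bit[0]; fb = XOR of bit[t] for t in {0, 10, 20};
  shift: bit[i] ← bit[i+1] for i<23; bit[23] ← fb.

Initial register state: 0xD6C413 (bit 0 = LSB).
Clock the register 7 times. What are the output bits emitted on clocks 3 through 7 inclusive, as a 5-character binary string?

reg_0 = 0xD6C413
clock 1: out=1, reg = 0xEB6209
clock 2: out=1, reg = 0xF5B104
clock 3: out=0, reg = 0xFAD882
clock 4: out=0, reg = 0xFD6C41
clock 5: out=1, reg = 0xFEB620
clock 6: out=0, reg = 0x7F5B10
clock 7: out=0, reg = 0xBFAD88

00100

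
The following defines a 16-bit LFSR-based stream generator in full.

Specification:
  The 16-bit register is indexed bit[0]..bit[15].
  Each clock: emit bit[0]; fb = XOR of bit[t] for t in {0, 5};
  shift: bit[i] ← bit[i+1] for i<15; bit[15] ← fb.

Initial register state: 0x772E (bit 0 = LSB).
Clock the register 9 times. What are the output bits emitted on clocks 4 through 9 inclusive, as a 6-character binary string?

reg_0 = 0x772E
clock 1: out=0, reg = 0xBB97
clock 2: out=1, reg = 0xDDCB
clock 3: out=1, reg = 0xEEE5
clock 4: out=1, reg = 0x7772
clock 5: out=0, reg = 0xBBB9
clock 6: out=1, reg = 0x5DDC
clock 7: out=0, reg = 0x2EEE
clock 8: out=0, reg = 0x9777
clock 9: out=1, reg = 0x4BBB

101001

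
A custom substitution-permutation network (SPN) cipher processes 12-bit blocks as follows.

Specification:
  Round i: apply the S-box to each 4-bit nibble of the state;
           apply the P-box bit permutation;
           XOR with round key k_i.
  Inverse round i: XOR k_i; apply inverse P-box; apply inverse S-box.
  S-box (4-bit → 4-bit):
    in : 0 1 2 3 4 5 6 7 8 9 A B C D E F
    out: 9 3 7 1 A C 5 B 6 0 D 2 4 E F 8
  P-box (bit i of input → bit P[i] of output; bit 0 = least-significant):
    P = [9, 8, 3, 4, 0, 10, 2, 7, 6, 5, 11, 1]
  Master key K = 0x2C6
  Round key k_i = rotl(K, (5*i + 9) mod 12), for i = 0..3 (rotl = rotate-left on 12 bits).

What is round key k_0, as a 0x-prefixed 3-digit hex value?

0xC58

K = 0x2C6
k_0 = rotl(K, (5*0+9) mod 12) = rotl(K, 9) = 0xC58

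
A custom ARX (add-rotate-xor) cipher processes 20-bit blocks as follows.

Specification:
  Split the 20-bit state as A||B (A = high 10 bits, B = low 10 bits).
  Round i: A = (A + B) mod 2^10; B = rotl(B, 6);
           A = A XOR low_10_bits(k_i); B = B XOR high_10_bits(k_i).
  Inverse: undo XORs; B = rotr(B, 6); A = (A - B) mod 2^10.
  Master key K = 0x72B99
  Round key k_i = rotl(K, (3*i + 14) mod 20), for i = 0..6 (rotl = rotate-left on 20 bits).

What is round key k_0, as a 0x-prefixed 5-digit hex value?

K = 0x72B99
k_0 = rotl(K, (3*0+14) mod 20) = rotl(K, 14) = 0x65CAE

0x65CAE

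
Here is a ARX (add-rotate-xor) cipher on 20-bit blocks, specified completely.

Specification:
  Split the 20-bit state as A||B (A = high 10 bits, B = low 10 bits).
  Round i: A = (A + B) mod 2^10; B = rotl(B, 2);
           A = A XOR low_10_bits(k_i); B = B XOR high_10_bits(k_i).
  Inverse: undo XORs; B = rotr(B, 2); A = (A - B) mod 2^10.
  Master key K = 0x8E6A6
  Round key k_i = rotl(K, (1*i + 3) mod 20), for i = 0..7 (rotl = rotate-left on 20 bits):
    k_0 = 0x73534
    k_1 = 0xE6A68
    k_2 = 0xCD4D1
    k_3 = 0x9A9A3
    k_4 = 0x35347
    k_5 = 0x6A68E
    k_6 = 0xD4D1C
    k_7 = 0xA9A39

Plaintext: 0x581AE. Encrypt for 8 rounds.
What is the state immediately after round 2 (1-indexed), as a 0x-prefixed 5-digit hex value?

0xF1A49

s_0 = plaintext = 0x581AE
s_1 = Round(s_0, k_0) = 0x8EB74
s_2 = Round(s_1, k_1) = 0xF1A49
s_3 = Round(s_2, k_2) = 0xB7A13
s_4 = Round(s_3, k_3) = 0x54A24
s_5 = Round(s_4, k_4) = 0x0C446
s_6 = Round(s_5, k_5) = 0xBE4B1
s_7 = Round(s_6, k_6) = 0xAD997
s_8 = Round(s_7, k_7) = 0x9D0FB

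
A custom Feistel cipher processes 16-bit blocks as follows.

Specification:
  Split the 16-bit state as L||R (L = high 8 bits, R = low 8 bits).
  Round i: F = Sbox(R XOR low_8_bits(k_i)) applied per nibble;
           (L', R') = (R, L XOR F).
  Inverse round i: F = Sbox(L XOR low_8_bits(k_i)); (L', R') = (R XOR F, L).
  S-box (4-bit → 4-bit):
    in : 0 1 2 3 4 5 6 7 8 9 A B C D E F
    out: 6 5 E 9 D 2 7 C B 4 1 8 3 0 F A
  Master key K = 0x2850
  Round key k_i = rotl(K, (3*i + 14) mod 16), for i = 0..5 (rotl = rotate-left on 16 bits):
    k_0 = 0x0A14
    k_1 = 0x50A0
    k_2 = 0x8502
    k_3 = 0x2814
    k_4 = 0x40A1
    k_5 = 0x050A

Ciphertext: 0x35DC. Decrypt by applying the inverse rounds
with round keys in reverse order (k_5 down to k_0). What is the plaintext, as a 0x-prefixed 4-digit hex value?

0x1ECB

s_0 = ciphertext = 0x35DC
s_1 = InvRound(s_0, k_5) = 0x4635
s_2 = InvRound(s_1, k_4) = 0xC946
s_3 = InvRound(s_2, k_3) = 0x46C9
s_4 = InvRound(s_3, k_2) = 0x1446
s_5 = InvRound(s_4, k_1) = 0xCB14
s_6 = InvRound(s_5, k_0) = 0x1ECB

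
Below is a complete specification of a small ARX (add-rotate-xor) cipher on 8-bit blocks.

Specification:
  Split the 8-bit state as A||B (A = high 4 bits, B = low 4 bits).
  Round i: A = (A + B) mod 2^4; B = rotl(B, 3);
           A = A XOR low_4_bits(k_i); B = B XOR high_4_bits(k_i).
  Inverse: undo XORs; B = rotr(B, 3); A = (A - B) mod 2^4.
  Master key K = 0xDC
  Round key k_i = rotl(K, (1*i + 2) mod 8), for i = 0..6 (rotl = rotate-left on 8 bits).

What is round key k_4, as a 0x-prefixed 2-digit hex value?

0x37

K = 0xDC
k_0 = rotl(K, (1*0+2) mod 8) = rotl(K, 2) = 0x73
k_1 = rotl(K, (1*1+2) mod 8) = rotl(K, 3) = 0xE6
k_2 = rotl(K, (1*2+2) mod 8) = rotl(K, 4) = 0xCD
k_3 = rotl(K, (1*3+2) mod 8) = rotl(K, 5) = 0x9B
k_4 = rotl(K, (1*4+2) mod 8) = rotl(K, 6) = 0x37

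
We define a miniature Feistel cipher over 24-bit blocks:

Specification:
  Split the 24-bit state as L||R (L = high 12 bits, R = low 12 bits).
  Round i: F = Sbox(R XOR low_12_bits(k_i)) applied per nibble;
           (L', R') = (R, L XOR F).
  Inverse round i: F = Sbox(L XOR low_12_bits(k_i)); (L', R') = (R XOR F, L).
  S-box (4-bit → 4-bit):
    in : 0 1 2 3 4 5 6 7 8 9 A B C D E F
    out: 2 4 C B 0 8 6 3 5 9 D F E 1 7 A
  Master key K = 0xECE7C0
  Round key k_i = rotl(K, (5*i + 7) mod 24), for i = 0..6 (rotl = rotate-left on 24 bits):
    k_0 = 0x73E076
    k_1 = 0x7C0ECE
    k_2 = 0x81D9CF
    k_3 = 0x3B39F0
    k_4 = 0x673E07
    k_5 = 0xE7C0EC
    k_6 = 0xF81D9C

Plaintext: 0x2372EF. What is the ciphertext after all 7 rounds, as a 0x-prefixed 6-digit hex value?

s_0 = plaintext = 0x2372EF
s_1 = Round(s_0, k_0) = 0x2EFEAE
s_2 = Round(s_1, k_1) = 0xEAE08D
s_3 = Round(s_2, k_2) = 0x08D7A2
s_4 = Round(s_3, k_3) = 0x7A2701
s_5 = Round(s_4, k_4) = 0x701E84
s_6 = Round(s_5, k_5) = 0xE84064
s_7 = Round(s_6, k_6) = 0x064F21

0x064F21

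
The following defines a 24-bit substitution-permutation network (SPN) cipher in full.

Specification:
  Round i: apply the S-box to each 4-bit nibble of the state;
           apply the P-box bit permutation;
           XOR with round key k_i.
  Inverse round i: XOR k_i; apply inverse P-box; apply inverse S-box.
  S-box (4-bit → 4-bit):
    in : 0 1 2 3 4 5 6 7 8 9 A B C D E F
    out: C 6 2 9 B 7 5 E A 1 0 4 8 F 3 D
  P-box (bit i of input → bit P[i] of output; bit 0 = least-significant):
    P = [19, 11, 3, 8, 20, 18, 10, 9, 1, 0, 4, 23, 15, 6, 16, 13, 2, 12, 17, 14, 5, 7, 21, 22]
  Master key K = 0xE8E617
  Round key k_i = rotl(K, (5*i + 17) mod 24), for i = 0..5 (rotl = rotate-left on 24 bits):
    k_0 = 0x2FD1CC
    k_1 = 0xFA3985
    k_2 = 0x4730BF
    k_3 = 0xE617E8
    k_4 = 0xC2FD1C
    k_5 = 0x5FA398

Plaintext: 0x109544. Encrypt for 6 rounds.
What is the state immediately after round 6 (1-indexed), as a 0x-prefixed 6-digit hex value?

s_0 = plaintext = 0x109544
s_1 = Round(s_0, k_0) = 0x111A5F
s_2 = Round(s_1, k_1) = 0xC52C4D
s_3 = Round(s_2, k_2) = 0x992BF3
s_4 = Round(s_3, k_3) = 0xFE109C
s_5 = Round(s_4, k_4) = 0x33EC68
s_6 = Round(s_5, k_5) = 0x8F6EFC

0x8F6EFC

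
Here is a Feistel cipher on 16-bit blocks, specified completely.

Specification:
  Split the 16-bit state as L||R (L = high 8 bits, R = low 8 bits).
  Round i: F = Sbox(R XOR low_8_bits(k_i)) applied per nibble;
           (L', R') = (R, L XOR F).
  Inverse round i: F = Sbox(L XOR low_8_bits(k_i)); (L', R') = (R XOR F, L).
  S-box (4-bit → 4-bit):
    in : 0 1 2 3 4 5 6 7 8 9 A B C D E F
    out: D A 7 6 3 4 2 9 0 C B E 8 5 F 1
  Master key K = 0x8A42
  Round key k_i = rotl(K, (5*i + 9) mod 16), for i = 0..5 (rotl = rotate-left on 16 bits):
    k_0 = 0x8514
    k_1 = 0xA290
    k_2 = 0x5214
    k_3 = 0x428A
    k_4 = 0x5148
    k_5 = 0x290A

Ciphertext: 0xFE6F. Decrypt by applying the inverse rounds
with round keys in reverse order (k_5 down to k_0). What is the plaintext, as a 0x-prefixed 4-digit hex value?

0x97DC

s_0 = ciphertext = 0xFE6F
s_1 = InvRound(s_0, k_5) = 0x7CFE
s_2 = InvRound(s_1, k_4) = 0x9D7C
s_3 = InvRound(s_2, k_3) = 0xD59D
s_4 = InvRound(s_3, k_2) = 0x17D5
s_5 = InvRound(s_4, k_1) = 0xDC17
s_6 = InvRound(s_5, k_0) = 0x97DC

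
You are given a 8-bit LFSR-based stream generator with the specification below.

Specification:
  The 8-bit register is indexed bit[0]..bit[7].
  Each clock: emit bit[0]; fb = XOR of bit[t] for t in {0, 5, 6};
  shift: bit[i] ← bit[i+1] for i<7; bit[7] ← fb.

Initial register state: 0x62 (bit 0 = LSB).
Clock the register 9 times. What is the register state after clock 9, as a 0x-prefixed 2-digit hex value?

0x70

reg_0 = 0x62
clock 1: out=0, reg = 0x31
clock 2: out=1, reg = 0x18
clock 3: out=0, reg = 0x0C
clock 4: out=0, reg = 0x06
clock 5: out=0, reg = 0x03
clock 6: out=1, reg = 0x81
clock 7: out=1, reg = 0xC0
clock 8: out=0, reg = 0xE0
clock 9: out=0, reg = 0x70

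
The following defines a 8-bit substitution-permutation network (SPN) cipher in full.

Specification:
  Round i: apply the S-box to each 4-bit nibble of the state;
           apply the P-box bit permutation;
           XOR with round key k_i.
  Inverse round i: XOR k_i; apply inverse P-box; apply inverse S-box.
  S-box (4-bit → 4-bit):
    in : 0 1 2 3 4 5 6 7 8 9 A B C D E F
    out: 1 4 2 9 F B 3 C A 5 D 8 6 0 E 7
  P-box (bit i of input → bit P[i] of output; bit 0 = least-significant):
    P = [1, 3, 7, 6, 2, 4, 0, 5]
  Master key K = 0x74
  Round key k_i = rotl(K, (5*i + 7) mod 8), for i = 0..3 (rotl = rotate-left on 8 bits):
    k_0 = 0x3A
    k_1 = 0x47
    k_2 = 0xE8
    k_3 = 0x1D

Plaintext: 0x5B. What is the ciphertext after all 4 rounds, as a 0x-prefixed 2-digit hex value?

s_0 = plaintext = 0x5B
s_1 = Round(s_0, k_0) = 0x4E
s_2 = Round(s_1, k_1) = 0xBA
s_3 = Round(s_2, k_2) = 0x0A
s_4 = Round(s_3, k_3) = 0xDB

0xDB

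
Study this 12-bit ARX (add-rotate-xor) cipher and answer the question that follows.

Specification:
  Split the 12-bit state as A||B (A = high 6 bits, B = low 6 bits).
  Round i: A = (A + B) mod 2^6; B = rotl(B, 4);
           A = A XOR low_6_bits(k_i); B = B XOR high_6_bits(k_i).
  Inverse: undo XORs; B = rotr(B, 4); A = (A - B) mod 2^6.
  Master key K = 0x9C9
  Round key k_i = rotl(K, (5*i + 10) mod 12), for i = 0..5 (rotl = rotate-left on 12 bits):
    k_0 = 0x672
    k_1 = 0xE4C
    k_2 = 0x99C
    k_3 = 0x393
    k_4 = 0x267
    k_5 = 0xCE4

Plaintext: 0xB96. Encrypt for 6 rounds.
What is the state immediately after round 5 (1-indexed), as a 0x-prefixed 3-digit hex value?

s_0 = plaintext = 0xB96
s_1 = Round(s_0, k_0) = 0xDBC
s_2 = Round(s_1, k_1) = 0xFB6
s_3 = Round(s_2, k_2) = 0xA0B
s_4 = Round(s_3, k_3) = 0x83C
s_5 = Round(s_4, k_4) = 0xEC6
s_6 = Round(s_5, k_5) = 0x952

0xEC6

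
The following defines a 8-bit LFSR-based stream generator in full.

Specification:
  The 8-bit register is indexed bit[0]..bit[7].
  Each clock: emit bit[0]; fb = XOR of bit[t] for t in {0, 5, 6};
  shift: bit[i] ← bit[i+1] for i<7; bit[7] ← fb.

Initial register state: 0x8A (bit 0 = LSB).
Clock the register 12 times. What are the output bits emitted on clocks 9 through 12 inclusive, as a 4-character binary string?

reg_0 = 0x8A
clock 1: out=0, reg = 0x45
clock 2: out=1, reg = 0x22
clock 3: out=0, reg = 0x91
clock 4: out=1, reg = 0xC8
clock 5: out=0, reg = 0xE4
clock 6: out=0, reg = 0x72
clock 7: out=0, reg = 0x39
clock 8: out=1, reg = 0x1C
clock 9: out=0, reg = 0x0E
clock 10: out=0, reg = 0x07
clock 11: out=1, reg = 0x83
clock 12: out=1, reg = 0xC1

0011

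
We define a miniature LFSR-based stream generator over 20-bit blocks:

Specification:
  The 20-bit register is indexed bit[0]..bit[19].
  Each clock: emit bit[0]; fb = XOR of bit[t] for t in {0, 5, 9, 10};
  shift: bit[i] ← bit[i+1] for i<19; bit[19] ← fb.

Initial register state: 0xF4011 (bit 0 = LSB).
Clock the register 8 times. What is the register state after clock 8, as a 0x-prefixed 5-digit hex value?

0x61F40

reg_0 = 0xF4011
clock 1: out=1, reg = 0xFA008
clock 2: out=0, reg = 0x7D004
clock 3: out=0, reg = 0x3E802
clock 4: out=0, reg = 0x1F401
clock 5: out=1, reg = 0x0FA00
clock 6: out=0, reg = 0x87D00
clock 7: out=0, reg = 0xC3E80
clock 8: out=0, reg = 0x61F40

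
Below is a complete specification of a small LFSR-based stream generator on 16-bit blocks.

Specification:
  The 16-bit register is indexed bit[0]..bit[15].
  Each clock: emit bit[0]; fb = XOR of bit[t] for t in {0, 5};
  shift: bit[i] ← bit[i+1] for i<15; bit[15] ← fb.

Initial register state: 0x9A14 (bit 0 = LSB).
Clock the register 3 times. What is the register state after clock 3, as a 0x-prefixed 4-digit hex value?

0x9342

reg_0 = 0x9A14
clock 1: out=0, reg = 0x4D0A
clock 2: out=0, reg = 0x2685
clock 3: out=1, reg = 0x9342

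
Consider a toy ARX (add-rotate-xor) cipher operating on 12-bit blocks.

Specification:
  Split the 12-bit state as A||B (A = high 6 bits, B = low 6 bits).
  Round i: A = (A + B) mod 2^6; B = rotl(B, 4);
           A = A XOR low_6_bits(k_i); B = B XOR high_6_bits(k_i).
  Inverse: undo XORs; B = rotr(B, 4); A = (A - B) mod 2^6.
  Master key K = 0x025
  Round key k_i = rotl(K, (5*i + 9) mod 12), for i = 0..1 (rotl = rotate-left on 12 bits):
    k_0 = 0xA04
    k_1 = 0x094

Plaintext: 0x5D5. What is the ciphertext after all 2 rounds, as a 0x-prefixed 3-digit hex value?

0xC5D

s_0 = plaintext = 0x5D5
s_1 = Round(s_0, k_0) = 0xA3D
s_2 = Round(s_1, k_1) = 0xC5D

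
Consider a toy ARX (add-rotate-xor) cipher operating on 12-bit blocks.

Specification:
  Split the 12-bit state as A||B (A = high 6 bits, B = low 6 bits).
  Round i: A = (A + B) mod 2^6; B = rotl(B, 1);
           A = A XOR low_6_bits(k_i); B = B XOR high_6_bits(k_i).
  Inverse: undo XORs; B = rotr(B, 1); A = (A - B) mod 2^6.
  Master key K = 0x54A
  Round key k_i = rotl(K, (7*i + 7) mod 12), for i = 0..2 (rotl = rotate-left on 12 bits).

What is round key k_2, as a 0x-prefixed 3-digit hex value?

0x4A9

K = 0x54A
k_0 = rotl(K, (7*0+7) mod 12) = rotl(K, 7) = 0x52A
k_1 = rotl(K, (7*1+7) mod 12) = rotl(K, 2) = 0x529
k_2 = rotl(K, (7*2+7) mod 12) = rotl(K, 9) = 0x4A9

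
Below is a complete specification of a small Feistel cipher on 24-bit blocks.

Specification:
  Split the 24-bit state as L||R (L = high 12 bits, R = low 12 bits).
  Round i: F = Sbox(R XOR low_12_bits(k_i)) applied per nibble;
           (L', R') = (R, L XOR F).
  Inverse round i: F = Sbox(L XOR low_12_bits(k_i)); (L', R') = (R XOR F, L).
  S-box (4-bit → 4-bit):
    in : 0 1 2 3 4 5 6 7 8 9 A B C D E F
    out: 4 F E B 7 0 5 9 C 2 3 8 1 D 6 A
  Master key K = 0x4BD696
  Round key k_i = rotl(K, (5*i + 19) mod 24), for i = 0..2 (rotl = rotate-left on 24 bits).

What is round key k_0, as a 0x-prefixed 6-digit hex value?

K = 0x4BD696
k_0 = rotl(K, (5*0+19) mod 24) = rotl(K, 19) = 0xB25EB4

0xB25EB4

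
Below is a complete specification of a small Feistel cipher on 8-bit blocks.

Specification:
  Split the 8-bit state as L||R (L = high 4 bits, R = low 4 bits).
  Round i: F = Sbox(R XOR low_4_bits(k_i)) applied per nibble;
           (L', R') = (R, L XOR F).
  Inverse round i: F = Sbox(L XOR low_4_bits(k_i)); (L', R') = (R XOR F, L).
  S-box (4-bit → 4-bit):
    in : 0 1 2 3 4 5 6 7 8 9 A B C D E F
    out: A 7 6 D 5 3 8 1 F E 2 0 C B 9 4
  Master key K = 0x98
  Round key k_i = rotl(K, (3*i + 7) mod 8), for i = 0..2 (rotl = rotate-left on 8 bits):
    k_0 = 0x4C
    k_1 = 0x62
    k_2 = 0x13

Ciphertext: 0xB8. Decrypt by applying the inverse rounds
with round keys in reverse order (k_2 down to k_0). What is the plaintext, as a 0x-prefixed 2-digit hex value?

0x28

s_0 = ciphertext = 0xB8
s_1 = InvRound(s_0, k_2) = 0x7B
s_2 = InvRound(s_1, k_1) = 0x87
s_3 = InvRound(s_2, k_0) = 0x28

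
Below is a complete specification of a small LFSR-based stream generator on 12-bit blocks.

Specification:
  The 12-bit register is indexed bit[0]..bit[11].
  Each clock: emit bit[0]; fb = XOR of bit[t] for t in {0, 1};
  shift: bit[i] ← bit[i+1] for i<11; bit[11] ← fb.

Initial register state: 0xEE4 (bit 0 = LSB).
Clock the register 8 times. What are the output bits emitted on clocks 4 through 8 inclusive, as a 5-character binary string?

00111

reg_0 = 0xEE4
clock 1: out=0, reg = 0x772
clock 2: out=0, reg = 0xBB9
clock 3: out=1, reg = 0xDDC
clock 4: out=0, reg = 0x6EE
clock 5: out=0, reg = 0xB77
clock 6: out=1, reg = 0x5BB
clock 7: out=1, reg = 0x2DD
clock 8: out=1, reg = 0x96E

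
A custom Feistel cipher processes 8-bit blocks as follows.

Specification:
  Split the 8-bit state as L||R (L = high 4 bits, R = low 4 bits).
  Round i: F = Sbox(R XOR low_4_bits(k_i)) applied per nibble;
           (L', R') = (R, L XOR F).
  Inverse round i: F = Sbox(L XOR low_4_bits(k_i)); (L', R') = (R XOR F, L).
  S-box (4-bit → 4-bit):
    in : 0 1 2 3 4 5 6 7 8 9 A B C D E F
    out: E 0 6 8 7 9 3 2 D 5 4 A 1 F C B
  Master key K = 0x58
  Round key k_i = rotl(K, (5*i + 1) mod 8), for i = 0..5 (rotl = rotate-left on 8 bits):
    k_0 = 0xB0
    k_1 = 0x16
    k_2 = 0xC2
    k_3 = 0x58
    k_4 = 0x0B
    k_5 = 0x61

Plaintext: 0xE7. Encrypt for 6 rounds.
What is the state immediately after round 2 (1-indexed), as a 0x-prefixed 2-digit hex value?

s_0 = plaintext = 0xE7
s_1 = Round(s_0, k_0) = 0x7C
s_2 = Round(s_1, k_1) = 0xC3
s_3 = Round(s_2, k_2) = 0x3C
s_4 = Round(s_3, k_3) = 0xC4
s_5 = Round(s_4, k_4) = 0x47
s_6 = Round(s_5, k_5) = 0x77

0xC3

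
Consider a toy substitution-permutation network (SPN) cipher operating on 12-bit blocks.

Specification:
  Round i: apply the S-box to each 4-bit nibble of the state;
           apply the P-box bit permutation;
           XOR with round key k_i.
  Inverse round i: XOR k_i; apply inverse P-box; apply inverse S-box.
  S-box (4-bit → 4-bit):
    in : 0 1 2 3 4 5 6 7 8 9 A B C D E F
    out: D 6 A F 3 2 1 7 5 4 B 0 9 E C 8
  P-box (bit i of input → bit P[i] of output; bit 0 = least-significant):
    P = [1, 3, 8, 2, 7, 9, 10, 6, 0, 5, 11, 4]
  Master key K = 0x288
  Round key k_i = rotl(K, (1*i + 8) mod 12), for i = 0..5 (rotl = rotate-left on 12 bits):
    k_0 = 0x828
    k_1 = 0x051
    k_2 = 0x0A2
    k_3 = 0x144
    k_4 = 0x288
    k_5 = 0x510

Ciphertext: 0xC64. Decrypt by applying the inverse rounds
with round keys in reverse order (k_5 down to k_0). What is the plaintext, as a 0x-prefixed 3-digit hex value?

s_0 = ciphertext = 0xC64
s_1 = InvRound(s_0, k_5) = 0xDFE
s_2 = InvRound(s_1, k_4) = 0xDD0
s_3 = InvRound(s_2, k_3) = 0xE8F
s_4 = InvRound(s_3, k_2) = 0x712
s_5 = InvRound(s_4, k_1) = 0x6D8
s_6 = InvRound(s_5, k_0) = 0xD3B

0xD3B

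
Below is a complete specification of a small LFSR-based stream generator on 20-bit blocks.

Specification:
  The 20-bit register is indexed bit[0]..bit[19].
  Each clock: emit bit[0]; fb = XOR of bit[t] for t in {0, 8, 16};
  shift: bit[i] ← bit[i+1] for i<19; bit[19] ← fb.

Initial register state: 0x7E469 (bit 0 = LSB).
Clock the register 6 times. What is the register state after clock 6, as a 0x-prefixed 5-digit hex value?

reg_0 = 0x7E469
clock 1: out=1, reg = 0x3F234
clock 2: out=0, reg = 0x9F91A
clock 3: out=0, reg = 0x4FC8D
clock 4: out=1, reg = 0xA7E46
clock 5: out=0, reg = 0x53F23
clock 6: out=1, reg = 0xA9F91

0xA9F91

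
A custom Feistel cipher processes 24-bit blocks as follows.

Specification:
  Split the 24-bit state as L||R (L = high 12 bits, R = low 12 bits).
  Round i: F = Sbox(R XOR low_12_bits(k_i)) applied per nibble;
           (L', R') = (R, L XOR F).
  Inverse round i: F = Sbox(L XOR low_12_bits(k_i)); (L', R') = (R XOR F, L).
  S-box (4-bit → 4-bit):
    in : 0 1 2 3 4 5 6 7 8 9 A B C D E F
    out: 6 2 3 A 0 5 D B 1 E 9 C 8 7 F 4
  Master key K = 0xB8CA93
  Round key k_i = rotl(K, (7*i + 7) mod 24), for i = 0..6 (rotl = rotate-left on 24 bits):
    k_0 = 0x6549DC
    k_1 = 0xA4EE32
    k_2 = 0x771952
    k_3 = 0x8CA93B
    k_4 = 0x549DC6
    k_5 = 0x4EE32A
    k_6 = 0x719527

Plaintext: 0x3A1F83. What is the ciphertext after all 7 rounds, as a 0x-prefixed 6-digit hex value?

s_0 = plaintext = 0x3A1F83
s_1 = Round(s_0, k_0) = 0xF83EF5
s_2 = Round(s_1, k_1) = 0xEF5908
s_3 = Round(s_2, k_2) = 0x9088AC
s_4 = Round(s_3, k_3) = 0x8ACBE3
s_5 = Round(s_4, k_4) = 0xBE3599
s_6 = Round(s_5, k_5) = 0x599629
s_7 = Round(s_6, k_6) = 0x629FF6

0x629FF6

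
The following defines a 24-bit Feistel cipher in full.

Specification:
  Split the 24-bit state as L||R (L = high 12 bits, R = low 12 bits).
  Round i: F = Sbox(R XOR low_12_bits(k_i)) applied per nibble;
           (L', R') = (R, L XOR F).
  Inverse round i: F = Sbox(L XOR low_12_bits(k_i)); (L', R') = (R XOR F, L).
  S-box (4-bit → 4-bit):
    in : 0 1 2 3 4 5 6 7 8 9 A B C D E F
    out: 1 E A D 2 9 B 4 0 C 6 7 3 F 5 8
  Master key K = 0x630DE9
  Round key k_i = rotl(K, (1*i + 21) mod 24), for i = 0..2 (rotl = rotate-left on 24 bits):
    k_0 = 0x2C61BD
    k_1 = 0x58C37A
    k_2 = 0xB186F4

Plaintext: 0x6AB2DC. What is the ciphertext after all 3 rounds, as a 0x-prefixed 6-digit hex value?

s_0 = plaintext = 0x6AB2DC
s_1 = Round(s_0, k_0) = 0x2DCB15
s_2 = Round(s_1, k_1) = 0xB15264
s_3 = Round(s_2, k_2) = 0x2649D4

0x2649D4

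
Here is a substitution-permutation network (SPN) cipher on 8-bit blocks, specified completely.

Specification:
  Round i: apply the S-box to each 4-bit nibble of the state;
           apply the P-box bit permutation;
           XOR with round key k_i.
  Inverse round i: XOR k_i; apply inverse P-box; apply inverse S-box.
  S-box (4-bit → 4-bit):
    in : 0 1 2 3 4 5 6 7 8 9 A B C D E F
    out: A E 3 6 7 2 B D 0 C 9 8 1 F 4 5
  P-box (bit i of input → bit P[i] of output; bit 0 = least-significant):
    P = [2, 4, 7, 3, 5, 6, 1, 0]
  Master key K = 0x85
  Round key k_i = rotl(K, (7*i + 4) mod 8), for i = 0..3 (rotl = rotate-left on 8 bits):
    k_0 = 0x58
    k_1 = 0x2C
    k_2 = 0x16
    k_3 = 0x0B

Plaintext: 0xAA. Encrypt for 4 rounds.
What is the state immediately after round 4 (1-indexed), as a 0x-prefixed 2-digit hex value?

0xF0

s_0 = plaintext = 0xAA
s_1 = Round(s_0, k_0) = 0x75
s_2 = Round(s_1, k_1) = 0x1F
s_3 = Round(s_2, k_2) = 0xD1
s_4 = Round(s_3, k_3) = 0xF0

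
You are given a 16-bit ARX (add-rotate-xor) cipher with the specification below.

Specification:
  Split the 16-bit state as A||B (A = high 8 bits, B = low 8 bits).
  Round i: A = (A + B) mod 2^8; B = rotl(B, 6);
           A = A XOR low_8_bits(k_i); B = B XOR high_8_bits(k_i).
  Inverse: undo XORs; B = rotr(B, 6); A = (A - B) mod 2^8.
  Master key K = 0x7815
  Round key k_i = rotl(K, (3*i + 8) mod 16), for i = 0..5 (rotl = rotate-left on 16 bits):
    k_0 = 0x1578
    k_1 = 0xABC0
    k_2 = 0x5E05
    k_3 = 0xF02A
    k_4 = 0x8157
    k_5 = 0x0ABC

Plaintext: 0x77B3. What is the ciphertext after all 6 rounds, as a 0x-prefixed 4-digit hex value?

s_0 = plaintext = 0x77B3
s_1 = Round(s_0, k_0) = 0x52F9
s_2 = Round(s_1, k_1) = 0x8BD5
s_3 = Round(s_2, k_2) = 0x652B
s_4 = Round(s_3, k_3) = 0xBA3A
s_5 = Round(s_4, k_4) = 0xA30F
s_6 = Round(s_5, k_5) = 0x0EC9

0x0EC9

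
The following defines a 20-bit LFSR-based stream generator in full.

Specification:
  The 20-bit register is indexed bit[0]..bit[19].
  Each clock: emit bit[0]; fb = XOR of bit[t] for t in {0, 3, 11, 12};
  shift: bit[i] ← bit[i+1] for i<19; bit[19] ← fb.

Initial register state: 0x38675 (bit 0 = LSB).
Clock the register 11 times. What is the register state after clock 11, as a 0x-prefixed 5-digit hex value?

0x7E670

reg_0 = 0x38675
clock 1: out=1, reg = 0x9C33A
clock 2: out=0, reg = 0xCE19D
clock 3: out=1, reg = 0x670CE
clock 4: out=0, reg = 0x33867
clock 5: out=1, reg = 0x99C33
clock 6: out=1, reg = 0xCCE19
clock 7: out=1, reg = 0xE670C
clock 8: out=0, reg = 0xF3386
clock 9: out=0, reg = 0xF99C3
clock 10: out=1, reg = 0xFCCE1
clock 11: out=1, reg = 0x7E670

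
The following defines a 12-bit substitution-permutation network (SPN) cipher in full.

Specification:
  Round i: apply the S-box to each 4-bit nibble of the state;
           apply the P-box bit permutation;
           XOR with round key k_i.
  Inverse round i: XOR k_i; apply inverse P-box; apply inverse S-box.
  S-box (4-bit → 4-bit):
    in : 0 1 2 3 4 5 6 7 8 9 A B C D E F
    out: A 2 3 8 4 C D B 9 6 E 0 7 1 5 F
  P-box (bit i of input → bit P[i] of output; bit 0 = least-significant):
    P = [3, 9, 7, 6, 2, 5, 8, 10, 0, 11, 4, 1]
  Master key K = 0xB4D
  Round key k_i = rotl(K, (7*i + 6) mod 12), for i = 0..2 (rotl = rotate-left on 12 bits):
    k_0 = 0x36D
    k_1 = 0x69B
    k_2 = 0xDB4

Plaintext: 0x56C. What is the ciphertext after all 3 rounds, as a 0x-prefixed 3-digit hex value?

s_0 = plaintext = 0x56C
s_1 = Round(s_0, k_0) = 0x4F3
s_2 = Round(s_1, k_1) = 0x3EF
s_3 = Round(s_2, k_2) = 0xE7A

0xE7A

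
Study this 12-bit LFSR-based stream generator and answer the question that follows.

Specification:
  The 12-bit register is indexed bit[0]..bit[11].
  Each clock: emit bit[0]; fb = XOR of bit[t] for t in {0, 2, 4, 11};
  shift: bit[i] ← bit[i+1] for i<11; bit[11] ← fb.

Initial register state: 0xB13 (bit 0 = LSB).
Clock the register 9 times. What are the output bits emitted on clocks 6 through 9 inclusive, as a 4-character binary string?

0001

reg_0 = 0xB13
clock 1: out=1, reg = 0xD89
clock 2: out=1, reg = 0x6C4
clock 3: out=0, reg = 0xB62
clock 4: out=0, reg = 0xDB1
clock 5: out=1, reg = 0xED8
clock 6: out=0, reg = 0x76C
clock 7: out=0, reg = 0xBB6
clock 8: out=0, reg = 0xDDB
clock 9: out=1, reg = 0xEED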